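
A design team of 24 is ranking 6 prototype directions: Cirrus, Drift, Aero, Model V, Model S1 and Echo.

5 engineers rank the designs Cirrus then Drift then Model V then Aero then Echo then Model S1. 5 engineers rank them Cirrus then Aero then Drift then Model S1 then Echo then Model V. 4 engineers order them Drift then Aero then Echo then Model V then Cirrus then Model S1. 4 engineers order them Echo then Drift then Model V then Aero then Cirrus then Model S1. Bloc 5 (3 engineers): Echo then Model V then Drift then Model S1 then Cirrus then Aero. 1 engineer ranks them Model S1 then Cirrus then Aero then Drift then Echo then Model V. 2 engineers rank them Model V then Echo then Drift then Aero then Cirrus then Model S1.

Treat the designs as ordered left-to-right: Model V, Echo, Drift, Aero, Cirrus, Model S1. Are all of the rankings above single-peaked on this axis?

no

Axis positions: Model V=1, Echo=2, Drift=3, Aero=4, Cirrus=5, Model S1=6.
Bloc 1: ranking walks positions 5-3-1-4-2-6; Drift is ranked above Aero even though Aero lies between Drift and the peak Cirrus on the axis — preferences dip and rise again. Not single-peaked.
Bloc 2 (peak Cirrus at position 5): ranking walks positions 5-4-3-6-2-1, expanding outward from the peak — single-peaked.
Bloc 3 (peak Drift at position 3): ranking walks positions 3-4-2-1-5-6, expanding outward from the peak — single-peaked.
Bloc 4 (peak Echo at position 2): ranking walks positions 2-3-1-4-5-6, expanding outward from the peak — single-peaked.
Bloc 5: ranking walks positions 2-1-3-6-5-4; Model S1 is ranked above Aero even though Aero lies between Model S1 and the peak Echo on the axis — preferences dip and rise again. Not single-peaked.
Bloc 6 (peak Model S1 at position 6): ranking walks positions 6-5-4-3-2-1, expanding outward from the peak — single-peaked.
Bloc 7 (peak Model V at position 1): ranking walks positions 1-2-3-4-5-6, expanding outward from the peak — single-peaked.
Bloc 1 violates single-peakedness, so the profile is not single-peaked on this axis.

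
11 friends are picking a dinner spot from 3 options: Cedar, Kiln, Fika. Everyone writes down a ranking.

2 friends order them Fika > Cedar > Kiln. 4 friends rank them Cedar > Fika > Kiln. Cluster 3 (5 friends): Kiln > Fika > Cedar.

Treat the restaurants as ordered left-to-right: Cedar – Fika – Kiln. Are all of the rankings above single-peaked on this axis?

yes

Axis positions: Cedar=1, Fika=2, Kiln=3.
Cluster 1 (peak Fika at position 2): ranking walks positions 2-1-3, expanding outward from the peak — single-peaked.
Cluster 2 (peak Cedar at position 1): ranking walks positions 1-2-3, expanding outward from the peak — single-peaked.
Cluster 3 (peak Kiln at position 3): ranking walks positions 3-2-1, expanding outward from the peak — single-peaked.
Every ranking is single-peaked on this axis.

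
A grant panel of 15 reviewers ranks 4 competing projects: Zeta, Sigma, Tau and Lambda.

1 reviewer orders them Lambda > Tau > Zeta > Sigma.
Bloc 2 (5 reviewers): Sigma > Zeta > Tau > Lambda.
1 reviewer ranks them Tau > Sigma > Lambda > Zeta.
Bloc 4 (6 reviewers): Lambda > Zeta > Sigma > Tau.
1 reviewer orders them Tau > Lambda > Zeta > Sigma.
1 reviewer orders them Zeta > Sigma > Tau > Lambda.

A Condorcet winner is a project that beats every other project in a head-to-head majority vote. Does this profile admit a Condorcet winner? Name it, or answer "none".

none

Head-to-head results (15 reviewers):
Zeta vs Sigma: Zeta wins 9–6.
Zeta–Tau: Zeta 12–3.
Zeta vs Lambda: Lambda, 9–6.
Sigma vs Tau: Sigma, 12–3.
Sigma–Lambda: Lambda 8–7.
Tau vs Lambda: Tau wins 8–7.
Every project loses at least once (Zeta loses to Lambda; Sigma loses to Zeta; Tau loses to Zeta; Lambda loses to Tau). The majority relation contains the cycle Zeta beats Tau beats Lambda beats Zeta, so there is no Condorcet winner.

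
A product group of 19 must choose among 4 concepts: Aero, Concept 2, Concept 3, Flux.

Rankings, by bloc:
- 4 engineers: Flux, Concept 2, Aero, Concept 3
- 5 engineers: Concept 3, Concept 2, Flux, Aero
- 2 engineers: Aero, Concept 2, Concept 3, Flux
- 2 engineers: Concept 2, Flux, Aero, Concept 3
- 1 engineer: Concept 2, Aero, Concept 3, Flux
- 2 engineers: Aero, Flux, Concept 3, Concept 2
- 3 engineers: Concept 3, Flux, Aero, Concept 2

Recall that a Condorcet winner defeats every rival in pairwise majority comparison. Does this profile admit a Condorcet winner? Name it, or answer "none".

Check each pair by majority over 19 ballots:
Aero–Concept 2: Concept 2 12–7.
Aero vs Concept 3: Aero preferred on 4+2+2+1+2 = 11 ballots; Aero wins 11–8.
Aero vs Flux: Aero is ranked higher on 2+1+2 = 5 ballots, Flux on 14. Flux wins 14–5.
Concept 2–Concept 3: Concept 3 10–9.
Concept 2 vs Flux: Concept 2 wins 10–9.
Concept 3 vs Flux: Concept 3 is ranked higher on 5+2+1+3 = 11 ballots, Flux on 8. Concept 3 wins 11–8.
No design is unbeaten: Aero loses to Concept 2; Concept 2 loses to Concept 3; Concept 3 loses to Aero; Flux loses to Concept 2. In particular Aero → Concept 3 → Concept 2 → Aero is a majority cycle — no Condorcet winner exists.

none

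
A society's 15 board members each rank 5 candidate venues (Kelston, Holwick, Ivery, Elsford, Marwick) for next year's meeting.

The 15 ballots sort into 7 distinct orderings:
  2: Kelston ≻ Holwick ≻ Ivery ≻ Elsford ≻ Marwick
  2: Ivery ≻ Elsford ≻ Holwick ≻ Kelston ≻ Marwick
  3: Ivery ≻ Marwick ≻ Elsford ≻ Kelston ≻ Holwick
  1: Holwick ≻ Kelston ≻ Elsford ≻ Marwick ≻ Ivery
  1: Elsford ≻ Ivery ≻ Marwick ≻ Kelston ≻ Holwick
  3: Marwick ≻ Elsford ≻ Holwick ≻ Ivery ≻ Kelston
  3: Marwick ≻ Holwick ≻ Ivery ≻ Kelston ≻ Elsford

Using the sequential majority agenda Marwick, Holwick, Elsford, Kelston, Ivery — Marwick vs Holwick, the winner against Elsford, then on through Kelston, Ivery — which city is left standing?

Ivery

Round 1: Marwick vs Holwick — 10–5, Marwick advances.
Round 2: Marwick vs Elsford — 9–6, Marwick advances.
Round 3: Marwick vs Kelston — 10–5, Marwick advances.
Round 4: Marwick vs Ivery — 7–8, Ivery advances.
The agenda winner is Ivery.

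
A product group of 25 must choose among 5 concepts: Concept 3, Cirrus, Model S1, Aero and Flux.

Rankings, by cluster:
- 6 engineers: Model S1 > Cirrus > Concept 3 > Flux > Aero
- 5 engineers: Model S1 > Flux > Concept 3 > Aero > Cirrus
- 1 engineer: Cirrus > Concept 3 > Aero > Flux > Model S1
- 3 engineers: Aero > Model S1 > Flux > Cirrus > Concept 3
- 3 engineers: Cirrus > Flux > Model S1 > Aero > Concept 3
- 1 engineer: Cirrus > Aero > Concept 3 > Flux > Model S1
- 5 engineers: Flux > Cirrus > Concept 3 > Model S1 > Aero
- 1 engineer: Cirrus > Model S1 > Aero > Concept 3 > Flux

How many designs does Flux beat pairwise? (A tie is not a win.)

3

Flux against each rival (25 engineers):
Flux vs Concept 3: Flux preferred on 5+3+3+5 = 16 ballots; Flux wins 16–9.
Flux–Cirrus: Flux 13–12.
Flux vs Model S1: Flux preferred on 1+3+1+5 = 10 ballots; Model S1 wins 15–10.
Flux vs Aero: 6+5+3+5 = 19 for Flux, 6 for Aero — Flux by 19–6.
Flux beats Concept 3, Cirrus, Aero; loses to Model S1 — 3 pairwise wins.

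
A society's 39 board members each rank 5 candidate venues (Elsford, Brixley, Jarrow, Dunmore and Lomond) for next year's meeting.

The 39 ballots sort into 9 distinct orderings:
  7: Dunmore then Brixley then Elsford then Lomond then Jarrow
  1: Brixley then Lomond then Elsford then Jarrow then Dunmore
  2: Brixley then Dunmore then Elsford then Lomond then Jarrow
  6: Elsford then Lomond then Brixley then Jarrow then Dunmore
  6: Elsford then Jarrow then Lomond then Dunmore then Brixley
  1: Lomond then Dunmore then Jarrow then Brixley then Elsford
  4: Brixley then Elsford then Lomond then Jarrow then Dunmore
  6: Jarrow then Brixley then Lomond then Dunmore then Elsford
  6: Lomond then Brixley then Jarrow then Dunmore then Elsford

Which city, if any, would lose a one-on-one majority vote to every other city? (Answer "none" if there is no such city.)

Pairwise majorities:
Elsford vs Brixley: 6+6 = 12 for Elsford, 27 for Brixley — Brixley by 27–12.
Elsford vs Jarrow: Elsford wins 26–13.
Elsford–Dunmore: Dunmore 22–17.
Elsford vs Lomond: Elsford wins 25–14.
Brixley vs Jarrow: Brixley, 26–13.
Brixley–Dunmore: Brixley 25–14.
Brixley vs Lomond: 7+1+2+4+6 = 20 for Brixley, 19 for Lomond — Brixley by 20–19.
Jarrow vs Dunmore: Jarrow is ranked higher on 1+6+6+4+6+6 = 29 ballots, Dunmore on 10. Jarrow wins 29–10.
Jarrow vs Lomond: Lomond, 27–12.
Dunmore–Lomond: Lomond 30–9.
No city is winless: Elsford beats Jarrow; Brixley beats Elsford; Jarrow beats Dunmore; Dunmore beats Elsford; Lomond beats Jarrow. There is no Condorcet loser.

none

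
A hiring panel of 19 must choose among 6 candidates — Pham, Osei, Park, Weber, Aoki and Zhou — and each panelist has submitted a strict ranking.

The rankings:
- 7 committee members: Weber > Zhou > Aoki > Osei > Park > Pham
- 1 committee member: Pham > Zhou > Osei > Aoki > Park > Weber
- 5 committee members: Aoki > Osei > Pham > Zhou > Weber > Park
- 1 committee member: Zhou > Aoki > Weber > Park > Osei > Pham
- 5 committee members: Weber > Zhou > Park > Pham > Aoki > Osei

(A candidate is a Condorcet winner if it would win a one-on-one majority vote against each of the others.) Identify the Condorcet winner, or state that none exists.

Head-to-head results (19 committee members):
Pham vs Osei: Osei, 13–6.
Pham–Park: Park 13–6.
Pham–Weber: Weber 13–6.
Pham vs Aoki: Aoki wins 13–6.
Pham vs Zhou: Zhou, 13–6.
Osei vs Park: Osei, 13–6.
Osei vs Weber: Weber, 13–6.
Osei vs Aoki: Aoki wins 18–1.
Osei vs Zhou: Zhou wins 14–5.
Park vs Weber: Weber, 18–1.
Park–Aoki: Aoki 14–5.
Park vs Zhou: Zhou wins 19–0.
Weber–Aoki: Weber 12–7.
Weber vs Zhou: Weber wins 12–7.
Aoki vs Zhou: Zhou wins 14–5.
Weber defeats every rival head-to-head and is the Condorcet winner.

Weber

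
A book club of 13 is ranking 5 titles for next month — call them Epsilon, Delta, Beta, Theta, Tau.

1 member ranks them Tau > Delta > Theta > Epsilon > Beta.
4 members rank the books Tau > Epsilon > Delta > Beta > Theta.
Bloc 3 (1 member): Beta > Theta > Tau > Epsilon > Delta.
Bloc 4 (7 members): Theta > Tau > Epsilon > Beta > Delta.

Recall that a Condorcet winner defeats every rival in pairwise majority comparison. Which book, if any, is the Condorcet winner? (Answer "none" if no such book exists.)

Theta

Check each pair by majority over 13 ballots:
Epsilon vs Delta: Epsilon wins 12–1.
Epsilon vs Beta: 12 to 1, Epsilon.
Epsilon vs Theta: Epsilon is ranked higher on 4 ballots, Theta on 9. Theta wins 9–4.
Epsilon vs Tau: Tau, 13–0.
Delta vs Beta: Delta preferred on 1+4 = 5 ballots; Beta wins 8–5.
Delta–Theta: Theta 8–5.
Delta vs Tau: Tau, 13–0.
Beta vs Theta: 4+1 = 5 for Beta, 8 for Theta — Theta by 8–5.
Beta–Tau: Tau 12–1.
Theta vs Tau: Theta is ranked higher on 1+7 = 8 ballots, Tau on 5. Theta wins 8–5.
Theta beats each of Epsilon, Delta, Beta, Tau — Theta is the Condorcet winner.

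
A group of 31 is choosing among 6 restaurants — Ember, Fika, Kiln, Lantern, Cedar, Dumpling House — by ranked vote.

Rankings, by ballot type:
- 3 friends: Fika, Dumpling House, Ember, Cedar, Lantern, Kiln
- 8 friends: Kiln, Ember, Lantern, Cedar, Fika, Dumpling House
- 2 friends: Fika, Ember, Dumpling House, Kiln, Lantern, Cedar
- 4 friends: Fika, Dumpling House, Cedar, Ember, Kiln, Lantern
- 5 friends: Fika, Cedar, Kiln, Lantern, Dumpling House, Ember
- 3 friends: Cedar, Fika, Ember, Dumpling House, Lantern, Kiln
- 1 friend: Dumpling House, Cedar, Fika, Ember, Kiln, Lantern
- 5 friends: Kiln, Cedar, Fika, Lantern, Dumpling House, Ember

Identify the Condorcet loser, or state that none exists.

Head-to-head results (31 friends):
Ember–Fika: Fika 23–8.
Ember vs Kiln: 13 to 18, Kiln.
Ember vs Lantern: 3+8+2+4+3+1 = 21 for Ember, 10 for Lantern — Ember by 21–10.
Ember vs Cedar: Cedar, 18–13.
Ember vs Dumpling House: 8+2+3 = 13 for Ember, 18 for Dumpling House — Dumpling House by 18–13.
Fika vs Kiln: 3+2+4+5+3+1 = 18 for Fika, 13 for Kiln — Fika by 18–13.
Fika vs Lantern: Fika is ranked higher on 23 ballots, Lantern on 8. Fika wins 23–8.
Fika vs Cedar: Cedar, 17–14.
Fika vs Dumpling House: Fika is ranked higher on 30 ballots, Dumpling House on 1. Fika wins 30–1.
Kiln vs Lantern: Kiln, 25–6.
Kiln vs Cedar: Cedar wins 16–15.
Kiln vs Dumpling House: Kiln, 18–13.
Lantern vs Cedar: Cedar wins 21–10.
Lantern vs Dumpling House: Lantern wins 18–13.
Cedar–Dumpling House: Cedar 21–10.
Each restaurant has at least one pairwise win (Ember beats Lantern; Fika beats Ember; Kiln beats Ember; Lantern beats Dumpling House; Cedar beats Ember; Dumpling House beats Ember) — no Condorcet loser.

none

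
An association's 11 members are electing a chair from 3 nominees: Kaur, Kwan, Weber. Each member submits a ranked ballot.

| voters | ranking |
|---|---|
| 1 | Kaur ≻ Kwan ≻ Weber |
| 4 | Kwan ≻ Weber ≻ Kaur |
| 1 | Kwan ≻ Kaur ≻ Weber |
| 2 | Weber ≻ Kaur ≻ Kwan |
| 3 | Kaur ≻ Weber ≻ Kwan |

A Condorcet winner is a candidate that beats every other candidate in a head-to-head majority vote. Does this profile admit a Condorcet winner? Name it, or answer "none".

none

Head-to-head results (11 voters):
Kaur vs Kwan: Kaur is ranked higher on 1+2+3 = 6 ballots, Kwan on 5. Kaur wins 6–5.
Kaur–Weber: Weber 6–5.
Kwan vs Weber: Kwan, 6–5.
Each candidate drops at least one matchup (Kaur loses to Weber; Kwan loses to Kaur; Weber loses to Kwan); the cycle Kaur → Kwan → Weber → Kaur rules out a Condorcet winner.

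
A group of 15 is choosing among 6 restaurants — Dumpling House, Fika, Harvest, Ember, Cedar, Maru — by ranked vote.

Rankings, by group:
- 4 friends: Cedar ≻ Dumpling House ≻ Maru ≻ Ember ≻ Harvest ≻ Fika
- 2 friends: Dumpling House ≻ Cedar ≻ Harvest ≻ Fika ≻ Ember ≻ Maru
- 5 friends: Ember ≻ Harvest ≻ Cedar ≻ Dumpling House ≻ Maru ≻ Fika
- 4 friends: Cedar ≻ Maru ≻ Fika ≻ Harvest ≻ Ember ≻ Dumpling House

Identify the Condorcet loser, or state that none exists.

Head-to-head results (15 friends):
Dumpling House vs Fika: Dumpling House preferred on 4+2+5 = 11 ballots; Dumpling House wins 11–4.
Dumpling House–Harvest: Harvest 9–6.
Dumpling House vs Ember: 4+2 = 6 for Dumpling House, 9 for Ember — Ember by 9–6.
Dumpling House vs Cedar: Dumpling House preferred on 2 ballots; Cedar wins 13–2.
Dumpling House vs Maru: Dumpling House wins 11–4.
Fika vs Harvest: Fika is ranked higher on 4 ballots, Harvest on 11. Harvest wins 11–4.
Fika–Ember: Ember 9–6.
Fika vs Cedar: Fika is ranked higher on 0 ballots, Cedar on 15. Cedar wins 15–0.
Fika vs Maru: Maru wins 13–2.
Harvest vs Ember: Ember, 9–6.
Harvest vs Cedar: Cedar, 10–5.
Harvest vs Maru: 2+5 = 7 for Harvest, 8 for Maru — Maru by 8–7.
Ember vs Cedar: Cedar, 10–5.
Ember vs Maru: Maru, 8–7.
Cedar vs Maru: Cedar, 15–0.
Fika loses to every other restaurant — it is the Condorcet loser.

Fika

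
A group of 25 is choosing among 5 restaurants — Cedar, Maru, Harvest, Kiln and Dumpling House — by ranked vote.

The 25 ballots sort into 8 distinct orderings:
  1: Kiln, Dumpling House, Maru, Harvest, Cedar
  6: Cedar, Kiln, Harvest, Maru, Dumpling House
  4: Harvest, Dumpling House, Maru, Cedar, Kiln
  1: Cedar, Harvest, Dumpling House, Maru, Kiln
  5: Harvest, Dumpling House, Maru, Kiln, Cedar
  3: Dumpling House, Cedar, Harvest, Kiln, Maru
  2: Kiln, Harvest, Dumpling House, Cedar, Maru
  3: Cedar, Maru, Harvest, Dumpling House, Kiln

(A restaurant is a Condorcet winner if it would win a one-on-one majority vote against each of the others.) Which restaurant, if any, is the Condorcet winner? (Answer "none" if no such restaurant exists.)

none

Head-to-head results (25 friends):
Cedar vs Maru: Cedar is ranked higher on 6+1+3+2+3 = 15 ballots, Maru on 10. Cedar wins 15–10.
Cedar vs Harvest: Cedar preferred on 6+1+3+3 = 13 ballots; Cedar wins 13–12.
Cedar vs Kiln: 17 to 8, Cedar.
Cedar vs Dumpling House: Cedar is ranked higher on 6+1+3 = 10 ballots, Dumpling House on 15. Dumpling House wins 15–10.
Maru vs Harvest: 4 to 21, Harvest.
Maru vs Kiln: 13 to 12, Maru.
Maru vs Dumpling House: 9 to 16, Dumpling House.
Harvest vs Kiln: Harvest preferred on 4+1+5+3+3 = 16 ballots; Harvest wins 16–9.
Harvest vs Dumpling House: 21 to 4, Harvest.
Kiln vs Dumpling House: Kiln preferred on 1+6+2 = 9 ballots; Dumpling House wins 16–9.
No restaurant is unbeaten: Cedar loses to Dumpling House; Maru loses to Cedar; Harvest loses to Cedar; Kiln loses to Cedar; Dumpling House loses to Harvest. In particular Cedar > Harvest > Dumpling House > Cedar is a majority cycle — no Condorcet winner exists.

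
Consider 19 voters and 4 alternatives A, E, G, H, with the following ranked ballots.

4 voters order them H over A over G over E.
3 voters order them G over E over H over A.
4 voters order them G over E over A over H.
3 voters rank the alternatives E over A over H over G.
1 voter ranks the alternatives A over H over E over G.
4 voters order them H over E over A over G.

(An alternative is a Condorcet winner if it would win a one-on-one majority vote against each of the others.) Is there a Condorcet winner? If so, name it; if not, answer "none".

Pairwise majorities:
A vs E: E, 14–5.
A vs G: A is ranked higher on 4+3+1+4 = 12 ballots, G on 7. A wins 12–7.
A vs H: H, 11–8.
E vs G: E preferred on 3+1+4 = 8 ballots; G wins 11–8.
E vs H: 3+4+3 = 10 for E, 9 for H — E by 10–9.
G vs H: H wins 12–7.
Each alternative drops at least one matchup (A loses to E; E loses to G; G loses to A; H loses to E); the cycle A → G → E → A rules out a Condorcet winner.

none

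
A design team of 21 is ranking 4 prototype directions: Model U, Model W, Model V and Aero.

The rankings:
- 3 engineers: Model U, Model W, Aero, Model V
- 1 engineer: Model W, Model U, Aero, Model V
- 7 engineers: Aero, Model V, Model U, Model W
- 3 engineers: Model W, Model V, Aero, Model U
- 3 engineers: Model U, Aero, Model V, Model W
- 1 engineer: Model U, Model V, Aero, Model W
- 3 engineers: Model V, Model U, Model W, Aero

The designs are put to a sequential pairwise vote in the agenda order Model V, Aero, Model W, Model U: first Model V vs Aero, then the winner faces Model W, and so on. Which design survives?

Model U

Round 1: Model V vs Aero — 7–14, Aero advances.
Round 2: Aero vs Model W — 11–10, Aero advances.
Round 3: Aero vs Model U — 10–11, Model U advances.
Model U survives the agenda.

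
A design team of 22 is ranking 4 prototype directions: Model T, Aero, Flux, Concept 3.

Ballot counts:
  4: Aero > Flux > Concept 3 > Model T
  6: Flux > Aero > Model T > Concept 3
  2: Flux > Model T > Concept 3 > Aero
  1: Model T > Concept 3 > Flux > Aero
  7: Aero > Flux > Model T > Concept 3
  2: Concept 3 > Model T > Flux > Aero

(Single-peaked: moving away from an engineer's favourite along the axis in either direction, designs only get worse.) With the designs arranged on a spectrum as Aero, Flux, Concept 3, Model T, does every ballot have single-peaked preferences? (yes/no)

no

Axis positions: Aero=1, Flux=2, Concept 3=3, Model T=4.
Faction 1 (peak Aero at position 1): ranking walks positions 1-2-3-4, expanding outward from the peak — single-peaked.
Faction 2: ranking walks positions 2-1-4-3; Model T is ranked above Concept 3 even though Concept 3 lies between Model T and the peak Flux on the axis — preferences dip and rise again. Not single-peaked.
Faction 3: ranking walks positions 2-4-3-1; Model T is ranked above Concept 3 even though Concept 3 lies between Model T and the peak Flux on the axis — preferences dip and rise again. Not single-peaked.
Faction 4 (peak Model T at position 4): ranking walks positions 4-3-2-1, expanding outward from the peak — single-peaked.
Faction 5: ranking walks positions 1-2-4-3; Model T is ranked above Concept 3 even though Concept 3 lies between Model T and the peak Aero on the axis — preferences dip and rise again. Not single-peaked.
Faction 6 (peak Concept 3 at position 3): ranking walks positions 3-4-2-1, expanding outward from the peak — single-peaked.
Faction 2 violates single-peakedness, so the profile is not single-peaked on this axis.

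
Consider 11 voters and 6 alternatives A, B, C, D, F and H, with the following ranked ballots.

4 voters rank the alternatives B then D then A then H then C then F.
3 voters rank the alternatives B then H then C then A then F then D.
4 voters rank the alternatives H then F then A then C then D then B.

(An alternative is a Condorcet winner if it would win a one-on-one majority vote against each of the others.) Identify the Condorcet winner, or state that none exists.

B

Head-to-head results (11 voters):
A vs B: 4 for A, 7 for B — B by 7–4.
A vs C: 8 to 3, A.
A vs D: 3+4 = 7 for A, 4 for D — A by 7–4.
A vs F: A preferred on 4+3 = 7 ballots; A wins 7–4.
A vs H: 4 to 7, H.
B vs C: 4+3 = 7 for B, 4 for C — B by 7–4.
B vs D: B is ranked higher on 4+3 = 7 ballots, D on 4. B wins 7–4.
B vs F: B preferred on 4+3 = 7 ballots; B wins 7–4.
B vs H: 4+3 = 7 for B, 4 for H — B by 7–4.
C vs D: 7 to 4, C.
C vs F: C preferred on 4+3 = 7 ballots; C wins 7–4.
C vs H: 0 to 11, H.
D vs F: 4 for D, 7 for F — F by 7–4.
D vs H: 4 for D, 7 for H — H by 7–4.
F vs H: 0 for F, 11 for H — H by 11–0.
B wins every pairwise contest, so B is the Condorcet winner.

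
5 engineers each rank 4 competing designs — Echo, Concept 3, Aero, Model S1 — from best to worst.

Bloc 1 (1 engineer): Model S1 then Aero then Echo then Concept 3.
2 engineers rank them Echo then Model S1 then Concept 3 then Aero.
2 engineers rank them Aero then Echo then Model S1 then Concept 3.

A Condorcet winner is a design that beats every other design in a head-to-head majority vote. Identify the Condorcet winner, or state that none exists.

Head-to-head results (5 engineers):
Echo vs Concept 3: Echo wins 5–0.
Echo vs Aero: 2 to 3, Aero.
Echo vs Model S1: 4 to 1, Echo.
Concept 3 vs Aero: 2 for Concept 3, 3 for Aero — Aero by 3–2.
Concept 3 vs Model S1: Concept 3 preferred on 0 ballots; Model S1 wins 5–0.
Aero vs Model S1: Aero preferred on 2 ballots; Model S1 wins 3–2.
No design is unbeaten: Echo loses to Aero; Concept 3 loses to Echo; Aero loses to Model S1; Model S1 loses to Echo. In particular Echo > Model S1 > Aero > Echo is a majority cycle — no Condorcet winner exists.

none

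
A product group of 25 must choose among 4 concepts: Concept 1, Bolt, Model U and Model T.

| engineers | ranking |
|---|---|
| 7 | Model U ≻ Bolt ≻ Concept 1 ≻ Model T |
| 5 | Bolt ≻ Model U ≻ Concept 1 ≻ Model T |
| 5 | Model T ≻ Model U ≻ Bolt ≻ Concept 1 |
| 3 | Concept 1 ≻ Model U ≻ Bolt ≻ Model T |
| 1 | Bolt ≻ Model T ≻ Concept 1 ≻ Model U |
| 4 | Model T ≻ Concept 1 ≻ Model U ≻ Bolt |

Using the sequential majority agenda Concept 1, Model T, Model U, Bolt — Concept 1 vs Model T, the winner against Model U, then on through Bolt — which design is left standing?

Round 1: Concept 1 vs Model T — 15–10, Concept 1 advances.
Round 2: Concept 1 vs Model U — 8–17, Model U advances.
Round 3: Model U vs Bolt — 19–6, Model U advances.
The agenda winner is Model U.

Model U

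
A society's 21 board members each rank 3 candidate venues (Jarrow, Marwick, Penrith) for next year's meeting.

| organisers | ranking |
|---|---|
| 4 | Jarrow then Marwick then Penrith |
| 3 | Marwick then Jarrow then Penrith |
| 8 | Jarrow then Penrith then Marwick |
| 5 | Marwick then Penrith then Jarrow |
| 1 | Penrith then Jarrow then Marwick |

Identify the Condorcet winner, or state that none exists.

Jarrow

Check each pair by majority over 21 ballots:
Jarrow vs Marwick: Jarrow wins 13–8.
Jarrow vs Penrith: Jarrow, 15–6.
Marwick vs Penrith: Marwick wins 12–9.
Only Jarrow has no losses; Jarrow is the Condorcet winner.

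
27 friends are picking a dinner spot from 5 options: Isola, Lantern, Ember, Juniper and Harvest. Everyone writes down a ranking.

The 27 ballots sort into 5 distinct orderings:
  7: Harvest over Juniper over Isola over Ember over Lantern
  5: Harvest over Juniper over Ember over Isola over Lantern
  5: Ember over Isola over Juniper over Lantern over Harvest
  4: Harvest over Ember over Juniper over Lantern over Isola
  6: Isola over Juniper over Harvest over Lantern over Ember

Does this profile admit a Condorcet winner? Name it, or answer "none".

Check each pair by majority over 27 ballots:
Isola vs Lantern: Isola preferred on 7+5+5+6 = 23 ballots; Isola wins 23–4.
Isola vs Ember: Isola preferred on 7+6 = 13 ballots; Ember wins 14–13.
Isola vs Juniper: Isola is ranked higher on 5+6 = 11 ballots, Juniper on 16. Juniper wins 16–11.
Isola vs Harvest: Harvest wins 16–11.
Lantern vs Ember: 6 for Lantern, 21 for Ember — Ember by 21–6.
Lantern vs Juniper: Lantern is ranked higher on 0 ballots, Juniper on 27. Juniper wins 27–0.
Lantern vs Harvest: Harvest, 22–5.
Ember vs Juniper: Juniper, 18–9.
Ember–Harvest: Harvest 22–5.
Juniper vs Harvest: Harvest, 16–11.
Harvest defeats every rival head-to-head and is the Condorcet winner.

Harvest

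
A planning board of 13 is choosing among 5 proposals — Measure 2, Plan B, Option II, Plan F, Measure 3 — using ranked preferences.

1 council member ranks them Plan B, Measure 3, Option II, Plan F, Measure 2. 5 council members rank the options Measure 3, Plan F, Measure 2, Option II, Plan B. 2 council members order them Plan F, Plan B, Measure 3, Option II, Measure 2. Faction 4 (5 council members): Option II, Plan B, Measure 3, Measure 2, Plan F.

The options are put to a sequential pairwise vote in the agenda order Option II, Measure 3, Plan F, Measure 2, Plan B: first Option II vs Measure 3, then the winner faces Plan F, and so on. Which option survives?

Round 1: Option II vs Measure 3 — 5–8, Measure 3 advances.
Round 2: Measure 3 vs Plan F — 11–2, Measure 3 advances.
Round 3: Measure 3 vs Measure 2 — 13–0, Measure 3 advances.
Round 4: Measure 3 vs Plan B — 5–8, Plan B advances.
The agenda winner is Plan B.

Plan B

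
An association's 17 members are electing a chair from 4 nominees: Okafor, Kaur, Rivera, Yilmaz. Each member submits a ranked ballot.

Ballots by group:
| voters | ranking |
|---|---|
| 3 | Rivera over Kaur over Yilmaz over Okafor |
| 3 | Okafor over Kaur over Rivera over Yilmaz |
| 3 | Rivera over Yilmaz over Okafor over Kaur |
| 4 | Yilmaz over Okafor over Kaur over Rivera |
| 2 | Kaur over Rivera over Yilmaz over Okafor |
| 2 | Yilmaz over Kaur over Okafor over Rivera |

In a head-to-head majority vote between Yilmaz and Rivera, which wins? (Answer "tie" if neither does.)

Rivera

Ballots ranking Yilmaz above Rivera: 4 + 2 = 6.
Ballots ranking Rivera above Yilmaz: 17 − 6 = 11.
Rivera wins the head-to-head 11–6.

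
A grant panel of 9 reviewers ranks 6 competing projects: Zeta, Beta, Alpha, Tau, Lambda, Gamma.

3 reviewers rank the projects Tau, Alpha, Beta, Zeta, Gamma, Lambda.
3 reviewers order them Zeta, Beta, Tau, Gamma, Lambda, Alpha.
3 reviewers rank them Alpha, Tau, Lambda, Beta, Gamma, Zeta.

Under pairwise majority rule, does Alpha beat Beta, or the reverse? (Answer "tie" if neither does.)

Alpha

Ballots ranking Alpha above Beta: 3 + 3 = 6.
Ballots ranking Beta above Alpha: 9 − 6 = 3.
Alpha wins the head-to-head 6–3.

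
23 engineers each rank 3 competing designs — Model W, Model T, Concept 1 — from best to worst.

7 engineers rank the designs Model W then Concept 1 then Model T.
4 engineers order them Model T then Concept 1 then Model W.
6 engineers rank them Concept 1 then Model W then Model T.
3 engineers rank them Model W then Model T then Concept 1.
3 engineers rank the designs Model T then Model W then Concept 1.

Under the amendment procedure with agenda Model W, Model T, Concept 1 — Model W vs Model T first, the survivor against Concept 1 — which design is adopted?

Model W

Round 1: Model W vs Model T — 16–7, Model W advances.
Round 2: Model W vs Concept 1 — 13–10, Model W advances.
Model W survives the agenda.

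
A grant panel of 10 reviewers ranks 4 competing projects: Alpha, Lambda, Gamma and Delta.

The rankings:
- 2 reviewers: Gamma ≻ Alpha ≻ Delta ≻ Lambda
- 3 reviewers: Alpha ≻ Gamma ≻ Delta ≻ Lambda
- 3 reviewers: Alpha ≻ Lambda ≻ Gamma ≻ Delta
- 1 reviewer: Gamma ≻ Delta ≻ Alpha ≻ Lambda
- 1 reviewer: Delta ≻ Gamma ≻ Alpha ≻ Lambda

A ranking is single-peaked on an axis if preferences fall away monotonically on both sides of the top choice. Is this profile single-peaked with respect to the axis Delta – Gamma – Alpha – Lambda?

Axis positions: Delta=1, Gamma=2, Alpha=3, Lambda=4.
Ballot type 1 (peak Gamma at position 2): ranking walks positions 2-3-1-4, expanding outward from the peak — single-peaked.
Ballot type 2 (peak Alpha at position 3): ranking walks positions 3-2-1-4, expanding outward from the peak — single-peaked.
Ballot type 3 (peak Alpha at position 3): ranking walks positions 3-4-2-1, expanding outward from the peak — single-peaked.
Ballot type 4 (peak Gamma at position 2): ranking walks positions 2-1-3-4, expanding outward from the peak — single-peaked.
Ballot type 5 (peak Delta at position 1): ranking walks positions 1-2-3-4, expanding outward from the peak — single-peaked.
Every ranking is single-peaked on this axis.

yes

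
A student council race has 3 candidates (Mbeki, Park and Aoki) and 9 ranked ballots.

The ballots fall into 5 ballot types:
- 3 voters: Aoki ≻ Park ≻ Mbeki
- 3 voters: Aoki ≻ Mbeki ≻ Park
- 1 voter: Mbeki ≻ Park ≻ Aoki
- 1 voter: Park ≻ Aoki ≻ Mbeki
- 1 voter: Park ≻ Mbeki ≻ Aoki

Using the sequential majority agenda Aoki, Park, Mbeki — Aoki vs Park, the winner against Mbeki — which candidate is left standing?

Round 1: Aoki vs Park — 6–3, Aoki advances.
Round 2: Aoki vs Mbeki — 7–2, Aoki advances.
Aoki survives the agenda.

Aoki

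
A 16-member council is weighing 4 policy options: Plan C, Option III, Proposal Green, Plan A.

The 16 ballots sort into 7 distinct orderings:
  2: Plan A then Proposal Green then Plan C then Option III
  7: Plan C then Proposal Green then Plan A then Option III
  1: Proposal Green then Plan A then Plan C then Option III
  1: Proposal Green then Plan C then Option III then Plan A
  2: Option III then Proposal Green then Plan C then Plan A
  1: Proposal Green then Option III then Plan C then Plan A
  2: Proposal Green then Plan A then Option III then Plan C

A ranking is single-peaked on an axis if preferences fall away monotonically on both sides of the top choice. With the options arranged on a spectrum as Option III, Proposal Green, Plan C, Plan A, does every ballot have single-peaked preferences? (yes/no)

Axis positions: Option III=1, Proposal Green=2, Plan C=3, Plan A=4.
Bloc 1: ranking walks positions 4-2-3-1; Proposal Green is ranked above Plan C even though Plan C lies between Proposal Green and the peak Plan A on the axis — preferences dip and rise again. Not single-peaked.
Bloc 2 (peak Plan C at position 3): ranking walks positions 3-2-4-1, expanding outward from the peak — single-peaked.
Bloc 3: ranking walks positions 2-4-3-1; Plan A is ranked above Plan C even though Plan C lies between Plan A and the peak Proposal Green on the axis — preferences dip and rise again. Not single-peaked.
Bloc 4 (peak Proposal Green at position 2): ranking walks positions 2-3-1-4, expanding outward from the peak — single-peaked.
Bloc 5 (peak Option III at position 1): ranking walks positions 1-2-3-4, expanding outward from the peak — single-peaked.
Bloc 6 (peak Proposal Green at position 2): ranking walks positions 2-1-3-4, expanding outward from the peak — single-peaked.
Bloc 7: ranking walks positions 2-4-1-3; Plan A is ranked above Plan C even though Plan C lies between Plan A and the peak Proposal Green on the axis — preferences dip and rise again. Not single-peaked.
Bloc 1 violates single-peakedness, so the profile is not single-peaked on this axis.

no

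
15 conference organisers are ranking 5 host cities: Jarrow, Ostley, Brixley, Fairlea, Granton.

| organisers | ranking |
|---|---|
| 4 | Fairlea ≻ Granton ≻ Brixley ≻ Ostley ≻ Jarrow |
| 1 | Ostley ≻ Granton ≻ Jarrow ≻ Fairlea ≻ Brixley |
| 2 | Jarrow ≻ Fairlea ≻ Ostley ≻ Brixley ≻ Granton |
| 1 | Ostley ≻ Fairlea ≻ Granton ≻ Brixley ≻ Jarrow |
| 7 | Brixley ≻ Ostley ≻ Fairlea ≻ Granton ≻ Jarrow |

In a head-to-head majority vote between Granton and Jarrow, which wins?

Granton

Ballots ranking Granton above Jarrow: 4 + 1 + 1 + 7 = 13.
Ballots ranking Jarrow above Granton: 15 − 13 = 2.
Granton wins the head-to-head 13–2.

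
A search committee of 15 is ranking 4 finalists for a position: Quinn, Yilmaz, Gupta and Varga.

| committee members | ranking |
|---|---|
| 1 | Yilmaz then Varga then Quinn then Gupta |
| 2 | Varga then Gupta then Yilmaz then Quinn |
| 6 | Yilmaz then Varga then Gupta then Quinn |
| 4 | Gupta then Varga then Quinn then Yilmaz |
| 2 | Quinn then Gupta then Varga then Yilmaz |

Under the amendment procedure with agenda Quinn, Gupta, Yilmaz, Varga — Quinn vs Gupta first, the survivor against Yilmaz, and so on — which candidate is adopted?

Varga

Round 1: Quinn vs Gupta — 3–12, Gupta advances.
Round 2: Gupta vs Yilmaz — 8–7, Gupta advances.
Round 3: Gupta vs Varga — 6–9, Varga advances.
The agenda winner is Varga.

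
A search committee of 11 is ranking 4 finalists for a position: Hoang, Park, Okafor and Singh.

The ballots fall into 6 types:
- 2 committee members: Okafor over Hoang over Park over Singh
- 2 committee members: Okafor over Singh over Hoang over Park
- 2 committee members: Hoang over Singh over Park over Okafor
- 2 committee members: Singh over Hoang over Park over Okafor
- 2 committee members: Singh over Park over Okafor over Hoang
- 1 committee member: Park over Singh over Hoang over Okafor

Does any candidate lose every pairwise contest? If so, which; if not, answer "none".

none

Head-to-head results (11 committee members):
Hoang–Park: Hoang 8–3.
Hoang vs Okafor: Okafor wins 6–5.
Hoang vs Singh: Singh wins 7–4.
Park vs Okafor: 2+2+2+1 = 7 for Park, 4 for Okafor — Park by 7–4.
Park vs Singh: 3 to 8, Singh.
Okafor vs Singh: Singh wins 7–4.
Every candidate wins at least one matchup (Hoang beats Park; Park beats Okafor; Okafor beats Hoang; Singh beats Hoang), so there is no Condorcet loser.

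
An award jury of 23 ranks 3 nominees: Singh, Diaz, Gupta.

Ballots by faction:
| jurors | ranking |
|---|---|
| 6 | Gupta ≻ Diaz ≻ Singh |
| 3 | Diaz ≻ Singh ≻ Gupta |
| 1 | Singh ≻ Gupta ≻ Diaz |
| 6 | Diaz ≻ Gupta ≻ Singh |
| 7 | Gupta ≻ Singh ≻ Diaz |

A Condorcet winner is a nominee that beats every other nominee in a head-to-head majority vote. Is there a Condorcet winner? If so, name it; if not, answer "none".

Pairwise majorities:
Singh vs Diaz: Singh is ranked higher on 1+7 = 8 ballots, Diaz on 15. Diaz wins 15–8.
Singh vs Gupta: 3+1 = 4 for Singh, 19 for Gupta — Gupta by 19–4.
Diaz vs Gupta: Diaz is ranked higher on 3+6 = 9 ballots, Gupta on 14. Gupta wins 14–9.
Gupta beats each of Singh, Diaz — Gupta is the Condorcet winner.

Gupta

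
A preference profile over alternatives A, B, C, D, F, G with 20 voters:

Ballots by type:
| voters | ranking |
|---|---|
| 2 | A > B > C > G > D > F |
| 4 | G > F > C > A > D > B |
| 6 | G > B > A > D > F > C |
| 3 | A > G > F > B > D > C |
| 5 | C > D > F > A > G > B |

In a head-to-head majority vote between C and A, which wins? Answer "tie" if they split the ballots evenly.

A

Ballots ranking C above A: 4 + 5 = 9.
Ballots ranking A above C: 20 − 9 = 11.
A wins the head-to-head 11–9.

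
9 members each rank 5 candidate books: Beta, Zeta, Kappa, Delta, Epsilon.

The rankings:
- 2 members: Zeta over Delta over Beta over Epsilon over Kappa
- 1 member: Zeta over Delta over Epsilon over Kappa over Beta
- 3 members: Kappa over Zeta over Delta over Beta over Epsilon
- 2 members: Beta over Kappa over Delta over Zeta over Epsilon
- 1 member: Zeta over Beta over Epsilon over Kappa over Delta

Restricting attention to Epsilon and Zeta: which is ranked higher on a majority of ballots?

Zeta

No ballot ranks Epsilon above Zeta: 0.
Ballots ranking Zeta above Epsilon: 9 − 0 = 9.
Zeta wins the head-to-head 9–0.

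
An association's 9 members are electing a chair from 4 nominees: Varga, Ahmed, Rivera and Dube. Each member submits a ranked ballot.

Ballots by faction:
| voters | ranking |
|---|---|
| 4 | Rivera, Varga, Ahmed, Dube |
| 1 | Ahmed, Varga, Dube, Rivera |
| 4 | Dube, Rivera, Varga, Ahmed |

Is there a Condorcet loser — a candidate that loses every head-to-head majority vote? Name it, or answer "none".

Head-to-head results (9 voters):
Varga vs Ahmed: Varga, 8–1.
Varga–Rivera: Rivera 8–1.
Varga–Dube: Varga 5–4.
Ahmed–Rivera: Rivera 8–1.
Ahmed vs Dube: Ahmed wins 5–4.
Rivera vs Dube: 4 to 5, Dube.
Each candidate has at least one pairwise win (Varga beats Ahmed; Ahmed beats Dube; Rivera beats Varga; Dube beats Rivera) — no Condorcet loser.

none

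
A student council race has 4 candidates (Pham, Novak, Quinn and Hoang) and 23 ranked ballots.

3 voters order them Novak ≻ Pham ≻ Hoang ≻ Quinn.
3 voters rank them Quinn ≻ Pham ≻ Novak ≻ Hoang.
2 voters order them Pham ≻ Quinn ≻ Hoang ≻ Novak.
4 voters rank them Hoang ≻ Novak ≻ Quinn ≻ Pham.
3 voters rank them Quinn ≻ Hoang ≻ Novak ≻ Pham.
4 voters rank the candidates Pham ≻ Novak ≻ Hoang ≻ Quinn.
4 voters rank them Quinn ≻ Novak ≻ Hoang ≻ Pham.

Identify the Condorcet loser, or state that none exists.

Hoang

Head-to-head results (23 voters):
Pham vs Novak: Pham preferred on 3+2+4 = 9 ballots; Novak wins 14–9.
Pham–Quinn: Quinn 14–9.
Pham vs Hoang: Pham preferred on 3+3+2+4 = 12 ballots; Pham wins 12–11.
Novak vs Quinn: Quinn wins 12–11.
Novak vs Hoang: Novak, 14–9.
Quinn vs Hoang: 3+2+3+4 = 12 for Quinn, 11 for Hoang — Quinn by 12–11.
Hoang is beaten in every head-to-head and is the Condorcet loser.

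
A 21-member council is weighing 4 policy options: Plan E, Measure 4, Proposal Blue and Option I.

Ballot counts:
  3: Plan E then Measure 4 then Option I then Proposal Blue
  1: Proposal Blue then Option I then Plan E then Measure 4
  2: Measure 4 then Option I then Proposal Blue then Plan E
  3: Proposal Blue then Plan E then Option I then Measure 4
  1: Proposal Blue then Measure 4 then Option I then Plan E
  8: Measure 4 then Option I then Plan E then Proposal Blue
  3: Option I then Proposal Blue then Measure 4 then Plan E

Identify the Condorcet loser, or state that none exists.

Pairwise majorities:
Plan E vs Measure 4: Measure 4, 14–7.
Plan E vs Proposal Blue: Plan E is ranked higher on 3+8 = 11 ballots, Proposal Blue on 10. Plan E wins 11–10.
Plan E–Option I: Option I 15–6.
Measure 4 vs Proposal Blue: Measure 4 wins 13–8.
Measure 4 vs Option I: Measure 4, 14–7.
Proposal Blue vs Option I: Option I, 16–5.
Proposal Blue is beaten in every head-to-head and is the Condorcet loser.

Proposal Blue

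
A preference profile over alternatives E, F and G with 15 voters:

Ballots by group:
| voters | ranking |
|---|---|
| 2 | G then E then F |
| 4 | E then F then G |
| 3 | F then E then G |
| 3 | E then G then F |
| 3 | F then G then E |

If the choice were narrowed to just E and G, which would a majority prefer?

E

Ballots ranking E above G: 4 + 3 + 3 = 10.
Ballots ranking G above E: 15 − 10 = 5.
E wins the head-to-head 10–5.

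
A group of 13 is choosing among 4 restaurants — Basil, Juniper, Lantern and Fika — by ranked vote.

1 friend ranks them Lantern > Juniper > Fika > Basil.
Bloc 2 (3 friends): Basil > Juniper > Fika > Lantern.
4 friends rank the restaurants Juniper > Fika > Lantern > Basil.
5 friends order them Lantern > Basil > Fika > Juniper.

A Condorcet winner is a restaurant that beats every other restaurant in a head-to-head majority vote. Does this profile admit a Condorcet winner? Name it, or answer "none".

Pairwise majorities:
Basil vs Juniper: 8 to 5, Basil.
Basil vs Lantern: Lantern, 10–3.
Basil–Fika: Basil 8–5.
Juniper vs Lantern: Juniper wins 7–6.
Juniper–Fika: Juniper 8–5.
Lantern vs Fika: Fika wins 7–6.
Every restaurant loses at least once (Basil loses to Lantern; Juniper loses to Basil; Lantern loses to Juniper; Fika loses to Basil). The majority relation contains the cycle Basil > Juniper > Lantern > Basil, so there is no Condorcet winner.

none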